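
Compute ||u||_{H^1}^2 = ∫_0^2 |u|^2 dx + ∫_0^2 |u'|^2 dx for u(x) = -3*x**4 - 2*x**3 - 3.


||u||_{H^1}^2 = 194246/35

The H^1 norm (squared) on an interval (0, L) is
  ||u||_{H^1}^2 = ∫_0^L u(x)^2 dx + ∫_0^L u'(x)^2 dx.
Compute u'(x) = -12*x**3 - 6*x**2.
Then u(x)^2 = 9*x**8 + 12*x**7 + 4*x**6 + 18*x**4 + 12*x**3 + 9 and u'(x)^2 = 144*x**6 + 144*x**5 + 36*x**4.
Integrate each monomial from 0 to 2 using ∫_0^2 c·x^n dx = c·2^(n+1)/(n+1):
  ∫_0^2 u(x)^2 dx = ∫_0^2 (9*x^8 + 12*x^7 + 4*x^6 + 18*x^4 + 12*x^3 + 9) dx. Term by term:
    ∫_0^2 9*x^8 dx = 512;  ∫_0^2 12*x^7 dx = 384;  ∫_0^2 4*x^6 dx = 512/7;
    ∫_0^2 18*x^4 dx = 576/5;  ∫_0^2 12*x^3 dx = 48;  ∫_0^2 9 dx = 18.
  Sum: 512 + 384 + 512/7 + 576/5 + 48 + 18 = 40262/35.
  ∫_0^2 u'(x)^2 dx = ∫_0^2 (144*x^6 + 144*x^5 + 36*x^4) dx. Term by term:
    ∫_0^2 144*x^6 dx = 18432/7;  ∫_0^2 144*x^5 dx = 1536;  ∫_0^2 36*x^4 dx = 1152/5.
  Sum: 18432/7 + 1536 + 1152/5 = 153984/35.
Adding: ||u||_{H^1}^2 = 40262/35 + 153984/35 = 194246/35.


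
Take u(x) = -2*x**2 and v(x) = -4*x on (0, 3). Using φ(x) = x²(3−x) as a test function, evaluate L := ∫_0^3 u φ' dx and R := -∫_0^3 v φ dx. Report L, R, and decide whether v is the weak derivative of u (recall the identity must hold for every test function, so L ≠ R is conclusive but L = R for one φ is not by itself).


LHS = 243/5, RHS = 243/5. Yes, v = u' weakly.

u(x) = -2*x**2, classical derivative u'(x) = -4*x.
φ(x) = x²(3−x), so φ'(x) = 3*x*(2 - x).
Note φ(0) = φ(3) = 0, so the boundary term u·φ vanishes.
LHS = ∫_0^3 u(x) φ'(x) dx = ∫_0^3 (6*x^4 - 12*x^3) dx. Term by term:
  ∫_0^3 6*x^4 dx = 1458/5;  ∫_0^3 -12*x^3 dx = -243.
Sum: 1458/5 − 243 = 243/5.
So LHS = 243/5.
∫_0^3 v(x) φ(x) dx = ∫_0^3 (4*x^4 - 12*x^3) dx. Term by term:
  ∫_0^3 4*x^4 dx = 972/5;  ∫_0^3 -12*x^3 dx = -243.
Sum: 972/5 − 243 = -243/5.
So RHS = -∫_0^3 v(x) φ(x) dx = 243/5.
LHS = RHS, so the identity holds for this test φ.
Moreover u is smooth here and v(x) = u'(x) = -4*x pointwise, so the identity holds for every test function. Hence v is the weak derivative of u.


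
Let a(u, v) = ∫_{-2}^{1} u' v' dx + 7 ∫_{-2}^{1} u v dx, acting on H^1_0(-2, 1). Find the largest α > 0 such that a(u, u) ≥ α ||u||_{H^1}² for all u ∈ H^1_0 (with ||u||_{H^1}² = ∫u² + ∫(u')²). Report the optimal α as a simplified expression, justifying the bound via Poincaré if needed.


α = 1

Coercivity of a(·,·) on H^1_0(-2, 1) means a(u, u) ≥ α ||u||_{H^1}² for every u ∈ H^1_0.
The interval has length L = 3, and Poincaré/coercivity depend only on L. Here a(u, u) = ∫(u')² + (7)·∫u².
Here c = 7 ≥ 1, so a(u,u) = ∫(u')² + c∫u² ≥ ∫(u')² + ∫u² = ||u||_{H^1}², i.e. α = 1 works. No larger α is possible: a(u,u) ≥ α||u||_{H^1}² means (1−α)∫(u')² ≥ (α−c)∫u², and for the modes u_n = sin(nπ(x−x₀)/L) (x₀ the left endpoint) one has ∫u_n²/∫(u_n')² = (L/(nπ))² → 0, so a(u_n,u_n)/||u_n||_{H^1}² → 1. Hence the optimal constant is α = 1.
Therefore α = 1.


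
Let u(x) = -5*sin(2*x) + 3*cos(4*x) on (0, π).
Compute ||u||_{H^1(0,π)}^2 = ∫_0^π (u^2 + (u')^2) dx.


||u||_{H^1(0,π)}^2 = 139*π

u'(x) = -12*sin(4*x) - 10*cos(2*x).
Expand u² and (u')² and integrate term by term on (0, π), using: for integers n ≥ 1, ∫_0^π sin²(nx) dx = ∫_0^π cos²(nx) dx = π/2; for n ≠ n', ∫_0^π sin(nx)sin(n'x) dx = ∫_0^π cos(nx)cos(n'x) dx = 0; and by product-to-sum, ∫_0^π sin(nx)cos(n'x) dx = ½∫_0^π [sin((n+n')x) + sin((n−n')x)] dx, which is 0 when n+n' is even and 2n/(n²−n'²) when n+n' is odd (it need not vanish on (0, π)).
  u² squared terms: (-5)²·∫sin(2x)² dx = 25·π/2 = 25*π/2;  (3)²·∫cos(4x)² dx = 9·π/2 = 9*π/2.
  u² cross terms: 2·(-5)·(3)·∫sin(2x)·cos(4x) dx = -30·(0) = 0.
  So ∫_0^π u² dx = 25*π/2 + 9*π/2 + 0 = 17*π.
  (u')² squared terms: (-12)²·∫sin(4x)² dx = 144·π/2 = 72*π;  (-10)²·∫cos(2x)² dx = 100·π/2 = 50*π.
  (u')² cross terms: 2·(-12)·(-10)·∫sin(4x)·cos(2x) dx = 240·(0) = 0.
  So ∫_0^π (u')² dx = 72*π + 50*π + 0 = 122*π.
||u||_{H^1}^2 = (17*π) + (122*π) = 139*π.


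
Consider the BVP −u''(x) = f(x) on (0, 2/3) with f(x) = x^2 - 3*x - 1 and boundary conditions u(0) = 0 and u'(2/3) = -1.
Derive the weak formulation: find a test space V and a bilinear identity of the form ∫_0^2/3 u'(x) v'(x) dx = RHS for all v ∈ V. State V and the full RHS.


V = {v ∈ H^1(0, 2/3) : v(0) = 0} (test functions vanish at x = 0 where u is specified); weak form: ∫_0^2/3 u'v' dx = ∫_0^2/3 (x^2 - 3*x - 1) v dx − v(2/3) for all v ∈ V.

Multiply both sides by a test function v and integrate from 0 to 2/3:
  ∫_0^2/3 −u''(x) v(x) dx = ∫_0^2/3 f(x) v(x) dx.
Integrate the LHS by parts once:
  ∫_0^2/3 −u'' v dx = −[u'(x) v(x)]_0^2/3 + ∫_0^2/3 u'(x) v'(x) dx.
Thus ∫_0^2/3 u'(x) v'(x) dx = ∫_0^2/3 f(x) v(x) dx + [u'(x) v(x)]_0^2/3.
Choose V so that boundary terms are either known or forced to vanish.
Mixed BC: u(0) = 0 (Dirichlet) and u'(2/3) = -1 (Neumann). Define V = {v ∈ H^1(0, 2/3) : v(0) = 0}. Then [u' v]_0^2/3 = u'(2/3)·v(2/3) − u'(0)·0 = − v(2/3).
Weak formulation: find u (satisfying any essential BC) such that ∫_0^2/3 u'(x) v'(x) dx = ∫_0^2/3 f v dx − v(2/3) for all v ∈ V (Dirichlet at 0 absorbed into V; Neumann datum at x = 2/3 contributes the boundary term).
Substituting f(x) = x^2 - 3*x - 1, the right-hand side is ∫_0^2/3 (x^2 - 3*x - 1) v dx − v(2/3).


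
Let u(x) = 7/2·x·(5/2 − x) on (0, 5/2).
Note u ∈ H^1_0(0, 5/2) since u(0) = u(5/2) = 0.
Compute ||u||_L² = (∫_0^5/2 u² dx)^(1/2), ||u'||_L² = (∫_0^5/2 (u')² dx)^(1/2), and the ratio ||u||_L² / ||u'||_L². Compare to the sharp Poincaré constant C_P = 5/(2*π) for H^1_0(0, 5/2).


||u||_L² / ||u'||_L² = sqrt(10)/4 < C_P = 5/(2*π).

u(x) = 7/2·x·(5/2 − x), so u'(x) = 35/4 - 7*x.
u(x) = 7/2·x·(5/2 − x) vanishes at x = 0 and x = 5/2, so u ∈ H^1_0(0, 5/2). Differentiate via the product rule and integrate the resulting polynomials term by term.
  ∫_0^5/2 u² dx = ∫_0^5/2 (49*x^4/4 - 245*x^3/4 + 1225*x^2/16) dx. Term by term:
    ∫_0^5/2 49*x^4/4 dx = 30625/128;  ∫_0^5/2 -245*x^3/4 dx = -153125/256;  ∫_0^5/2 1225*x^2/16 dx = 153125/384.
  Sum: 30625/128 − 153125/256 + 153125/384 = 30625/768.
  ∫_0^5/2 (u')² dx = ∫_0^5/2 (49*x^2 - 245*x/2 + 1225/16) dx. Term by term:
    ∫_0^5/2 49*x^2 dx = 6125/24;  ∫_0^5/2 -245*x/2 dx = -6125/16;  ∫_0^5/2 1225/16 dx = 6125/32.
  Sum: 6125/24 − 6125/16 + 6125/32 = 6125/96.
∫_0^5/2 u² dx = 30625/768, so ||u||_L² = 175*sqrt(3)/48.
∫_0^5/2 (u')² dx = 6125/96, so ||u'||_L² = 35*sqrt(30)/24.
Ratio ||u||_L² / ||u'||_L² = sqrt(10)/4.
Sharp Poincaré constant on H^1_0(0, 5/2) is C_P = L/π = 5/(2*π), achieved by sin(2*π/5·x).
A polynomial bump cannot attain the sharp Poincaré constant (only the first sine eigenfunction does), so the ratio is strictly less than C_P, consistent with ||u||_L² ≤ C_P ||u'||_L².


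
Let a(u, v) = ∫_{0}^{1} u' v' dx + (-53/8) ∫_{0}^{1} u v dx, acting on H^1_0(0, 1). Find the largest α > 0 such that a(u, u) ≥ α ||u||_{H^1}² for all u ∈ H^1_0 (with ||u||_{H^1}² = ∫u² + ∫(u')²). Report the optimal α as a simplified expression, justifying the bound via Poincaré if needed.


α = (-53/8 + π^2)/(1 + π^2)

Coercivity of a(·,·) on H^1_0(0, 1) means a(u, u) ≥ α ||u||_{H^1}² for every u ∈ H^1_0.
The interval has length L = 1, and Poincaré/coercivity depend only on L. Here a(u, u) = ∫(u')² + (-53/8)·∫u².
Here c = -53/8 < 0 with |c| < (π/L)² = π^2, so coercivity still holds. The condition a(u,u) ≥ α||u||_{H^1}² reads (1−α)∫(u')² ≥ (α−c)∫u². Any admissible α is ≤ 1 (rapidly oscillating u have ∫u²/∫(u')² → 0), and α = 1 would force 0 ≥ (1−c)∫u², impossible since c < 1; so 1−α > 0. By the sharp Poincaré inequality on H^1_0 of an interval of length L, ∫(u')² ≥ (π/L)²∫u² with equality for the first sine mode sin(π(x−x₀)/L) (x₀ the left endpoint), so the inequality holds for all u iff (1−α)(π/L)² ≥ α − c, i.e. α ≤ ((π/L)² + c)/((π/L)² + 1) = (1 + c(L/π)²)/(1 + (L/π)²). (Direct route, valid since c ≤ 0: Poincaré gives c∫u² ≥ c(L/π)²∫(u')², so a(u,u) ≥ (1 + c(L/π)²)∫(u')², while ||u||_{H^1}² ≤ (1 + (L/π)²)∫(u')²; dividing yields the same α.) With (π/L)² = π^2 and c = -53/8, the largest admissible constant is α = ((π/L)² + c)/((π/L)² + 1).
Simplifying, α = (-53/8 + π^2)/(1 + π^2).


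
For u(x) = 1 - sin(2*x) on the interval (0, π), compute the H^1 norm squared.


||u||_{H^1(0,π)}^2 = 7*π/2

u'(x) = -2*cos(2*x).
Expand u² and (u')² and integrate term by term on (0, π), using: for integers n ≥ 1, ∫_0^π sin²(nx) dx = ∫_0^π cos²(nx) dx = π/2; for n ≠ n', ∫_0^π sin(nx)sin(n'x) dx = ∫_0^π cos(nx)cos(n'x) dx = 0; and by product-to-sum, ∫_0^π sin(nx)cos(n'x) dx = ½∫_0^π [sin((n+n')x) + sin((n−n')x)] dx, which is 0 when n+n' is even and 2n/(n²−n'²) when n+n' is odd (it need not vanish on (0, π)). For the constant mode: ∫_0^π 1 dx = π, ∫_0^π cos(nx) dx = 0, ∫_0^π sin(nx) dx = (1−(−1)^n)/n.
  u² squared terms: (1)²·∫1 dx = 1·π = π;  (-1)²·∫sin(2x)² dx = 1·π/2 = π/2.
  u² cross terms: 2·(1)·(-1)·∫1·sin(2x) dx = -2·(0) = 0.
  So ∫_0^π u² dx = π + π/2 + 0 = 3*π/2.
  (u')² squared terms: (-2)²·∫cos(2x)² dx = 4·π/2 = 2*π.
  So ∫_0^π (u')² dx = 2*π.
||u||_{H^1}^2 = (3*π/2) + (2*π) = 7*π/2.


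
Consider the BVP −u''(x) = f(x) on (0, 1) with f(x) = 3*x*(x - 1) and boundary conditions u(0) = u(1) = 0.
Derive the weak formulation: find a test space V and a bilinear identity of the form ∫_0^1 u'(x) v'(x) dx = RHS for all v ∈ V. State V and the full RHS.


V = H^1_0(0, 1) (so v(0) = v(1) = 0); weak form: ∫_0^1 u'v' dx = ∫_0^1 (3*x*(x - 1)) v dx for all v ∈ V.

Multiply both sides by a test function v and integrate from 0 to 1:
  ∫_0^1 −u''(x) v(x) dx = ∫_0^1 f(x) v(x) dx.
Integrate the LHS by parts once:
  ∫_0^1 −u'' v dx = −[u'(x) v(x)]_0^1 + ∫_0^1 u'(x) v'(x) dx.
Thus ∫_0^1 u'(x) v'(x) dx = ∫_0^1 f(x) v(x) dx + [u'(x) v(x)]_0^1.
Choose V so that boundary terms are either known or forced to vanish.
u is Dirichlet: u(0) = u(1) = 0. Let V = H^1_0(0, 1); then v(0) = v(1) = 0, and [u' v]_0^1 = 0.
Weak formulation: find u (satisfying any essential BC) such that ∫_0^1 u'(x) v'(x) dx = ∫_0^1 f v dx for all v ∈ V.
Substituting f(x) = 3*x*(x - 1), the right-hand side is ∫_0^1 (3*x*(x - 1)) v dx.


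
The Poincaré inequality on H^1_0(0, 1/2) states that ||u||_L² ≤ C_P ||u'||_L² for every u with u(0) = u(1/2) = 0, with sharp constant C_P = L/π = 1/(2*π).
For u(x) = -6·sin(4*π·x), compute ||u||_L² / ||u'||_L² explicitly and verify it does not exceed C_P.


||u||_L² / ||u'||_L² = 1/(4*π) < C_P = 1/(2*π).

u(x) = -6·sin(4*π·x), so u'(x) = -24*π*cos(4*π*x).
Writing u(x) = A·sin(kπx/L) with A = -6 and k = 2, use ∫_0^L sin²(kπx/L) dx = L/2 and ∫_0^L cos²(kπx/L) dx = L/2.
u² = 36·sin²(4*π·x) and (u')² = 576*π^2·cos²(4*π·x), and each of sin², cos² integrates to L/2 = 1/4 over (0, 1/2).
∫_0^1/2 u² dx = 9, so ||u||_L² = 3.
∫_0^1/2 (u')² dx = 144*π^2, so ||u'||_L² = 12*π.
Ratio ||u||_L² / ||u'||_L² = 1/(4*π).
Sharp Poincaré constant on H^1_0(0, 1/2) is C_P = L/π = 1/(2*π), achieved by sin(2*π·x).
This is the k = 2 harmonic; the ratio L/(kπ) is strictly less than C_P = L/π, consistent with the sharp inequality ||u||_L² ≤ C_P ||u'||_L².


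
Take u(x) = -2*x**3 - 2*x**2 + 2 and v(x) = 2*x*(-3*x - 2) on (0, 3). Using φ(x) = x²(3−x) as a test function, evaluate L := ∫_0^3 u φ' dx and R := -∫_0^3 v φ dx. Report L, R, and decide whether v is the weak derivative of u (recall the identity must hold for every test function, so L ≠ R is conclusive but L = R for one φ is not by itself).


LHS = 972/5, RHS = 972/5. Yes, v = u' weakly.

u(x) = -2*x**3 - 2*x**2 + 2, classical derivative u'(x) = -6*x**2 - 4*x.
φ(x) = x²(3−x), so φ'(x) = 3*x*(2 - x).
Note φ(0) = φ(3) = 0, so the boundary term u·φ vanishes.
LHS = ∫_0^3 u(x) φ'(x) dx = ∫_0^3 (6*x^5 - 6*x^4 - 12*x^3 - 6*x^2 + 12*x) dx. Term by term:
  ∫_0^3 6*x^5 dx = 729;  ∫_0^3 -6*x^4 dx = -1458/5;  ∫_0^3 -12*x^3 dx = -243;
  ∫_0^3 -6*x^2 dx = -54;  ∫_0^3 12*x dx = 54.
Sum: 729 − 1458/5 − 243 − 54 + 54 = 972/5.
So LHS = 972/5.
∫_0^3 v(x) φ(x) dx = ∫_0^3 (6*x^5 - 14*x^4 - 12*x^3) dx. Term by term:
  ∫_0^3 6*x^5 dx = 729;  ∫_0^3 -14*x^4 dx = -3402/5;  ∫_0^3 -12*x^3 dx = -243.
Sum: 729 − 3402/5 − 243 = -972/5.
So RHS = -∫_0^3 v(x) φ(x) dx = 972/5.
LHS = RHS, so the identity holds for this test φ.
Moreover u is smooth here and v(x) = u'(x) = -6*x**2 - 4*x pointwise, so the identity holds for every test function. Hence v is the weak derivative of u.


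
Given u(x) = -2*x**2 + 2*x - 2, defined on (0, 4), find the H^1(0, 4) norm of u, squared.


||u||_{H^1}^2 = 11168/15

The H^1 norm (squared) on an interval (0, L) is
  ||u||_{H^1}^2 = ∫_0^L u(x)^2 dx + ∫_0^L u'(x)^2 dx.
Compute u'(x) = 2 - 4*x.
Then u(x)^2 = 4*x**4 - 8*x**3 + 12*x**2 - 8*x + 4 and u'(x)^2 = 16*x**2 - 16*x + 4.
Integrate each monomial from 0 to 4 using ∫_0^4 c·x^n dx = c·4^(n+1)/(n+1):
  ∫_0^4 u(x)^2 dx = ∫_0^4 (4*x^4 - 8*x^3 + 12*x^2 - 8*x + 4) dx. Term by term:
    ∫_0^4 4*x^4 dx = 4096/5;  ∫_0^4 -8*x^3 dx = -512;  ∫_0^4 12*x^2 dx = 256;
    ∫_0^4 -8*x dx = -64;  ∫_0^4 4 dx = 16.
  Sum: 4096/5 − 512 + 256 − 64 + 16 = 2576/5.
  ∫_0^4 u'(x)^2 dx = ∫_0^4 (16*x^2 - 16*x + 4) dx. Term by term:
    ∫_0^4 16*x^2 dx = 1024/3;  ∫_0^4 -16*x dx = -128;  ∫_0^4 4 dx = 16.
  Sum: 1024/3 − 128 + 16 = 688/3.
Adding: ||u||_{H^1}^2 = 2576/5 + 688/3 = 11168/15.


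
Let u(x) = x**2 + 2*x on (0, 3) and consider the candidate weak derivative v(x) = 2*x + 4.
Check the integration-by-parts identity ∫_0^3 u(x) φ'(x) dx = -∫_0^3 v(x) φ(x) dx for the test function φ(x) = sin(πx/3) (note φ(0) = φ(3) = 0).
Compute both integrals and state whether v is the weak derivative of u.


LHS = -30/π, RHS = -42/π. No, v is not the weak derivative of u.

u(x) = x**2 + 2*x, classical derivative u'(x) = 2*x + 2.
φ(x) = sin(πx/3), so φ'(x) = π*cos(π*x/3)/3.
Note φ(0) = φ(3) = 0, so the boundary term u·φ vanishes.
LHS = ∫_0^3 u(x) φ'(x) dx = ∫_0^3 (π*x^2*cos(π*x/3)/3 + 2*π*x*cos(π*x/3)/3) dx. Term by term:
  ∫_0^3 π*x^2*cos(π*x/3)/3 dx = -18/π;  ∫_0^3 2*π*x*cos(π*x/3)/3 dx = -12/π.
Sum: -18/π − 12/π = -30/π.
So LHS = -30/π.
∫_0^3 v(x) φ(x) dx = ∫_0^3 (2*x*sin(π*x/3) + 4*sin(π*x/3)) dx. Term by term:
  ∫_0^3 4*sin(π*x/3) dx = 24/π;  ∫_0^3 2*x*sin(π*x/3) dx = 18/π.
Sum: 24/π + 18/π = 42/π.
So RHS = -∫_0^3 v(x) φ(x) dx = -42/π.
LHS − RHS = 12/π ≠ 0, so the identity fails.
(For a valid weak derivative the identity must hold for EVERY test function, in particular this one. The failure shows v is NOT the weak derivative of u.)
Correct weak derivative would be u'(x) = 2*x + 2.


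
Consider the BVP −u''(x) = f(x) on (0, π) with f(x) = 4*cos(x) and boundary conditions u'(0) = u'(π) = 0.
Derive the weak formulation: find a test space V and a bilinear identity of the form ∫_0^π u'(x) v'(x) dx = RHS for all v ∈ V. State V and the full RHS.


V = H^1(0, π) (no boundary constraint on v; u is determined up to an additive constant); weak form: ∫_0^π u'v' dx = ∫_0^π (4*cos(x)) v dx for all v ∈ V.

Multiply both sides by a test function v and integrate from 0 to π:
  ∫_0^π −u''(x) v(x) dx = ∫_0^π f(x) v(x) dx.
Integrate the LHS by parts once:
  ∫_0^π −u'' v dx = −[u'(x) v(x)]_0^π + ∫_0^π u'(x) v'(x) dx.
Thus ∫_0^π u'(x) v'(x) dx = ∫_0^π f(x) v(x) dx + [u'(x) v(x)]_0^π.
Choose V so that boundary terms are either known or forced to vanish.
u has homogeneous Neumann: u'(0) = u'(π) = 0. So [u' v]_0^π = 0·v(π) − 0·v(0) = 0 for any v; take V = H^1(0, π).
Weak formulation: find u (satisfying any essential BC) such that ∫_0^π u'(x) v'(x) dx = ∫_0^π f v dx for all v ∈ V (homogeneous Neumann, so boundary terms vanish).
Substituting f(x) = 4*cos(x), the right-hand side is ∫_0^π (4*cos(x)) v dx.
Compatibility check (pure Neumann): taking v ≡ 1 ∈ V gives 0 = ∫_0^π f dx + (0) − (0), i.e. ∫_0^π f dx must equal u'(0) − u'(π) = 0. Indeed ∫_0^π (4*cos(x)) dx = 0, so the data are compatible. The solution is then unique only up to an additive constant (fix it e.g. by requiring ∫_0^π u dx = 0).


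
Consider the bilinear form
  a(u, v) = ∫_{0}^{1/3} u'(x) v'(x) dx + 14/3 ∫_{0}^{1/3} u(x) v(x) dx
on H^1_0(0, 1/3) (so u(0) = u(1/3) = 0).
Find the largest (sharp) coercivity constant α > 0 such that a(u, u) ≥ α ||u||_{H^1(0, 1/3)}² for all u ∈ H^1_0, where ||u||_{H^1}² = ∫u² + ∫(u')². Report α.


α = 1

Coercivity of a(·,·) on H^1_0(0, 1/3) means a(u, u) ≥ α ||u||_{H^1}² for every u ∈ H^1_0.
The interval has length L = 1/3, and Poincaré/coercivity depend only on L. Here a(u, u) = ∫(u')² + (14/3)·∫u².
Here c = 14/3 ≥ 1, so a(u,u) = ∫(u')² + c∫u² ≥ ∫(u')² + ∫u² = ||u||_{H^1}², i.e. α = 1 works. No larger α is possible: a(u,u) ≥ α||u||_{H^1}² means (1−α)∫(u')² ≥ (α−c)∫u², and for the modes u_n = sin(nπ(x−x₀)/L) (x₀ the left endpoint) one has ∫u_n²/∫(u_n')² = (L/(nπ))² → 0, so a(u_n,u_n)/||u_n||_{H^1}² → 1. Hence the optimal constant is α = 1.
Therefore α = 1.


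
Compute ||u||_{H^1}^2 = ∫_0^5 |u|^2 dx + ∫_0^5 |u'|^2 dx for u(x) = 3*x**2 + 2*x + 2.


||u||_{H^1}^2 = 30320/3

The H^1 norm (squared) on an interval (0, L) is
  ||u||_{H^1}^2 = ∫_0^L u(x)^2 dx + ∫_0^L u'(x)^2 dx.
Compute u'(x) = 6*x + 2.
Then u(x)^2 = 9*x**4 + 12*x**3 + 16*x**2 + 8*x + 4 and u'(x)^2 = 36*x**2 + 24*x + 4.
Integrate each monomial from 0 to 5 using ∫_0^5 c·x^n dx = c·5^(n+1)/(n+1):
  ∫_0^5 u(x)^2 dx = ∫_0^5 (9*x^4 + 12*x^3 + 16*x^2 + 8*x + 4) dx. Term by term:
    ∫_0^5 9*x^4 dx = 5625;  ∫_0^5 12*x^3 dx = 1875;  ∫_0^5 16*x^2 dx = 2000/3;
    ∫_0^5 8*x dx = 100;  ∫_0^5 4 dx = 20.
  Sum: 5625 + 1875 + 2000/3 + 100 + 20 = 24860/3.
  ∫_0^5 u'(x)^2 dx = ∫_0^5 (36*x^2 + 24*x + 4) dx. Term by term:
    ∫_0^5 36*x^2 dx = 1500;  ∫_0^5 24*x dx = 300;  ∫_0^5 4 dx = 20.
  Sum: 1500 + 300 + 20 = 1820.
Adding: ||u||_{H^1}^2 = 24860/3 + 1820 = 30320/3.


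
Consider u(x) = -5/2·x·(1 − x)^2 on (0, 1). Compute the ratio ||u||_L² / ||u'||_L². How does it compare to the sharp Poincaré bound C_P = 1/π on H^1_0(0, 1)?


||u||_L² / ||u'||_L² = sqrt(14)/14 < C_P = 1/π.

u(x) = -5/2·x·(1 − x)^2, so u'(x) = -15*x^2/2 + 10*x - 5/2.
u(x) = -5/2·x·(1 − x)^2 vanishes at x = 0 and x = 1, so u ∈ H^1_0(0, 1). Differentiate via the product rule and integrate the resulting polynomials term by term.
  ∫_0^1 u² dx = ∫_0^1 (25*x^6/4 - 25*x^5 + 75*x^4/2 - 25*x^3 + 25*x^2/4) dx. Term by term:
    ∫_0^1 25*x^6/4 dx = 25/28;  ∫_0^1 -25*x^5 dx = -25/6;  ∫_0^1 75*x^4/2 dx = 15/2;
    ∫_0^1 -25*x^3 dx = -25/4;  ∫_0^1 25*x^2/4 dx = 25/12.
  Sum: 25/28 − 25/6 + 15/2 − 25/4 + 25/12 = 5/84.
  ∫_0^1 (u')² dx = ∫_0^1 (225*x^4/4 - 150*x^3 + 275*x^2/2 - 50*x + 25/4) dx. Term by term:
    ∫_0^1 225*x^4/4 dx = 45/4;  ∫_0^1 -150*x^3 dx = -75/2;  ∫_0^1 275*x^2/2 dx = 275/6;
    ∫_0^1 -50*x dx = -25;  ∫_0^1 25/4 dx = 25/4.
  Sum: 45/4 − 75/2 + 275/6 − 25 + 25/4 = 5/6.
∫_0^1 u² dx = 5/84, so ||u||_L² = sqrt(105)/42.
∫_0^1 (u')² dx = 5/6, so ||u'||_L² = sqrt(30)/6.
Ratio ||u||_L² / ||u'||_L² = sqrt(14)/14.
Sharp Poincaré constant on H^1_0(0, 1) is C_P = L/π = 1/π, achieved by sin(π·x).
A polynomial bump cannot attain the sharp Poincaré constant (only the first sine eigenfunction does), so the ratio is strictly less than C_P, consistent with ||u||_L² ≤ C_P ||u'||_L².


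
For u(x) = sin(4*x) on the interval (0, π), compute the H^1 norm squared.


||u||_{H^1(0,π)}^2 = 17*π/2

u'(x) = 4*cos(4*x).
Expand u² and (u')² and integrate term by term on (0, π), using: for integers n ≥ 1, ∫_0^π sin²(nx) dx = ∫_0^π cos²(nx) dx = π/2; for n ≠ n', ∫_0^π sin(nx)sin(n'x) dx = ∫_0^π cos(nx)cos(n'x) dx = 0; and by product-to-sum, ∫_0^π sin(nx)cos(n'x) dx = ½∫_0^π [sin((n+n')x) + sin((n−n')x)] dx, which is 0 when n+n' is even and 2n/(n²−n'²) when n+n' is odd (it need not vanish on (0, π)).
  u² squared terms: (1)²·∫sin(4x)² dx = 1·π/2 = π/2.
  So ∫_0^π u² dx = π/2.
  (u')² squared terms: (4)²·∫cos(4x)² dx = 16·π/2 = 8*π.
  So ∫_0^π (u')² dx = 8*π.
||u||_{H^1}^2 = (π/2) + (8*π) = 17*π/2.


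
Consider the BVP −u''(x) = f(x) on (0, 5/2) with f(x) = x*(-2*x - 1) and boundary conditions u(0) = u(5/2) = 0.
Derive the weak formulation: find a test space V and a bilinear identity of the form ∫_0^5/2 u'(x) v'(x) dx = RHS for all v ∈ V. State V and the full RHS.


V = H^1_0(0, 5/2) (so v(0) = v(5/2) = 0); weak form: ∫_0^5/2 u'v' dx = ∫_0^5/2 (x*(-2*x - 1)) v dx for all v ∈ V.

Multiply both sides by a test function v and integrate from 0 to 5/2:
  ∫_0^5/2 −u''(x) v(x) dx = ∫_0^5/2 f(x) v(x) dx.
Integrate the LHS by parts once:
  ∫_0^5/2 −u'' v dx = −[u'(x) v(x)]_0^5/2 + ∫_0^5/2 u'(x) v'(x) dx.
Thus ∫_0^5/2 u'(x) v'(x) dx = ∫_0^5/2 f(x) v(x) dx + [u'(x) v(x)]_0^5/2.
Choose V so that boundary terms are either known or forced to vanish.
u is Dirichlet: u(0) = u(5/2) = 0. Let V = H^1_0(0, 5/2); then v(0) = v(5/2) = 0, and [u' v]_0^5/2 = 0.
Weak formulation: find u (satisfying any essential BC) such that ∫_0^5/2 u'(x) v'(x) dx = ∫_0^5/2 f v dx for all v ∈ V.
Substituting f(x) = x*(-2*x - 1), the right-hand side is ∫_0^5/2 (x*(-2*x - 1)) v dx.


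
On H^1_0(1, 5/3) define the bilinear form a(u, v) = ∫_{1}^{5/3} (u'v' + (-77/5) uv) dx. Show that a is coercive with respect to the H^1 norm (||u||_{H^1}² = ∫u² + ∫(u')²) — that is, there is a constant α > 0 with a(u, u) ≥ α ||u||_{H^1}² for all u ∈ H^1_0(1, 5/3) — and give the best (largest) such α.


α = (-308 + 45*π^2)/(5*(4 + 9*π^2))

Coercivity of a(·,·) on H^1_0(1, 5/3) means a(u, u) ≥ α ||u||_{H^1}² for every u ∈ H^1_0.
The interval has length L = 2/3, and Poincaré/coercivity depend only on L. Here a(u, u) = ∫(u')² + (-77/5)·∫u².
Here c = -77/5 < 0 with |c| < (π/L)² = 9*π^2/4, so coercivity still holds. The condition a(u,u) ≥ α||u||_{H^1}² reads (1−α)∫(u')² ≥ (α−c)∫u². Any admissible α is ≤ 1 (rapidly oscillating u have ∫u²/∫(u')² → 0), and α = 1 would force 0 ≥ (1−c)∫u², impossible since c < 1; so 1−α > 0. By the sharp Poincaré inequality on H^1_0 of an interval of length L, ∫(u')² ≥ (π/L)²∫u² with equality for the first sine mode sin(π(x−x₀)/L) (x₀ the left endpoint), so the inequality holds for all u iff (1−α)(π/L)² ≥ α − c, i.e. α ≤ ((π/L)² + c)/((π/L)² + 1) = (1 + c(L/π)²)/(1 + (L/π)²). (Direct route, valid since c ≤ 0: Poincaré gives c∫u² ≥ c(L/π)²∫(u')², so a(u,u) ≥ (1 + c(L/π)²)∫(u')², while ||u||_{H^1}² ≤ (1 + (L/π)²)∫(u')²; dividing yields the same α.) With (π/L)² = 9*π^2/4 and c = -77/5, the largest admissible constant is α = ((π/L)² + c)/((π/L)² + 1).
Simplifying, α = (-308 + 45*π^2)/(5*(4 + 9*π^2)).


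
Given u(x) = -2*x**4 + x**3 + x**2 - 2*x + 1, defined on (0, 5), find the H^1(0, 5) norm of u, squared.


||u||_{H^1}^2 = 78258125/63

The H^1 norm (squared) on an interval (0, L) is
  ||u||_{H^1}^2 = ∫_0^L u(x)^2 dx + ∫_0^L u'(x)^2 dx.
Compute u'(x) = -8*x**3 + 3*x**2 + 2*x - 2.
Then u(x)^2 = 4*x**8 - 4*x**7 - 3*x**6 + 10*x**5 - 7*x**4 - 2*x**3 + 6*x**2 - 4*x + 1 and u'(x)^2 = 64*x**6 - 48*x**5 - 23*x**4 + 44*x**3 - 8*x**2 - 8*x + 4.
Integrate each monomial from 0 to 5 using ∫_0^5 c·x^n dx = c·5^(n+1)/(n+1):
  ∫_0^5 u(x)^2 dx = ∫_0^5 (4*x^8 - 4*x^7 - 3*x^6 + 10*x^5 - 7*x^4 - 2*x^3 + 6*x^2 - 4*x + 1) dx. Term by term:
    ∫_0^5 4*x^8 dx = 7812500/9;  ∫_0^5 -4*x^7 dx = -390625/2;  ∫_0^5 -3*x^6 dx = -234375/7;
    ∫_0^5 10*x^5 dx = 78125/3;  ∫_0^5 -7*x^4 dx = -4375;  ∫_0^5 -2*x^3 dx = -625/2;
    ∫_0^5 6*x^2 dx = 250;  ∫_0^5 -4*x dx = -50;  ∫_0^5 1 dx = 5.
  Sum: 7812500/9 − 390625/2 − 234375/7 + 78125/3 − 4375 − 625/2 + 250 − 50 + 5 = 41631665/63.
  ∫_0^5 u'(x)^2 dx = ∫_0^5 (64*x^6 - 48*x^5 - 23*x^4 + 44*x^3 - 8*x^2 - 8*x + 4) dx. Term by term:
    ∫_0^5 64*x^6 dx = 5000000/7;  ∫_0^5 -48*x^5 dx = -125000;  ∫_0^5 -23*x^4 dx = -14375;
    ∫_0^5 44*x^3 dx = 6875;  ∫_0^5 -8*x^2 dx = -1000/3;  ∫_0^5 -8*x dx = -100;
    ∫_0^5 4 dx = 20.
  Sum: 5000000/7 − 125000 − 14375 + 6875 − 1000/3 − 100 + 20 = 12208820/21.
Adding: ||u||_{H^1}^2 = 41631665/63 + 12208820/21 = 78258125/63.


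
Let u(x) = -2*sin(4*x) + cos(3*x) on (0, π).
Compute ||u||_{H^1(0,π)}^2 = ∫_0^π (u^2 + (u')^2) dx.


||u||_{H^1(0,π)}^2 = -320/7 + 39*π

u'(x) = -3*sin(3*x) - 8*cos(4*x).
Expand u² and (u')² and integrate term by term on (0, π), using: for integers n ≥ 1, ∫_0^π sin²(nx) dx = ∫_0^π cos²(nx) dx = π/2; for n ≠ n', ∫_0^π sin(nx)sin(n'x) dx = ∫_0^π cos(nx)cos(n'x) dx = 0; and by product-to-sum, ∫_0^π sin(nx)cos(n'x) dx = ½∫_0^π [sin((n+n')x) + sin((n−n')x)] dx, which is 0 when n+n' is even and 2n/(n²−n'²) when n+n' is odd (it need not vanish on (0, π)).
  u² squared terms: (-2)²·∫sin(4x)² dx = 4·π/2 = 2*π;  (1)²·∫cos(3x)² dx = 1·π/2 = π/2.
  u² cross terms: 2·(-2)·(1)·∫sin(4x)·cos(3x) dx = -4·(8/7) = -32/7.
  So ∫_0^π u² dx = 2*π + π/2 − 32/7 = -32/7 + 5*π/2.
  (u')² squared terms: (-8)²·∫cos(4x)² dx = 64·π/2 = 32*π;  (-3)²·∫sin(3x)² dx = 9·π/2 = 9*π/2.
  (u')² cross terms: 2·(-8)·(-3)·∫cos(4x)·sin(3x) dx = 48·(-6/7) = -288/7.
  So ∫_0^π (u')² dx = 32*π + 9*π/2 − 288/7 = -288/7 + 73*π/2.
||u||_{H^1}^2 = (-32/7 + 5*π/2) + (-288/7 + 73*π/2) = -320/7 + 39*π.


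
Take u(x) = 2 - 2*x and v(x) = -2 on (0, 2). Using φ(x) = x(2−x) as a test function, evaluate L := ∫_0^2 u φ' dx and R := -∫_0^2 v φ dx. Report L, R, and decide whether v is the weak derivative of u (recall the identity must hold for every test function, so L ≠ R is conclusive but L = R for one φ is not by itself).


LHS = 8/3, RHS = 8/3. Yes, v = u' weakly.

u(x) = 2 - 2*x, classical derivative u'(x) = -2.
φ(x) = x(2−x), so φ'(x) = 2 - 2*x.
Note φ(0) = φ(2) = 0, so the boundary term u·φ vanishes.
LHS = ∫_0^2 u(x) φ'(x) dx = ∫_0^2 (4*x^2 - 8*x + 4) dx. Term by term:
  ∫_0^2 4*x^2 dx = 32/3;  ∫_0^2 -8*x dx = -16;  ∫_0^2 4 dx = 8.
Sum: 32/3 − 16 + 8 = 8/3.
So LHS = 8/3.
∫_0^2 v(x) φ(x) dx = ∫_0^2 (2*x^2 - 4*x) dx. Term by term:
  ∫_0^2 2*x^2 dx = 16/3;  ∫_0^2 -4*x dx = -8.
Sum: 16/3 − 8 = -8/3.
So RHS = -∫_0^2 v(x) φ(x) dx = 8/3.
LHS = RHS, so the identity holds for this test φ.
Moreover u is smooth here and v(x) = u'(x) = -2 pointwise, so the identity holds for every test function. Hence v is the weak derivative of u.


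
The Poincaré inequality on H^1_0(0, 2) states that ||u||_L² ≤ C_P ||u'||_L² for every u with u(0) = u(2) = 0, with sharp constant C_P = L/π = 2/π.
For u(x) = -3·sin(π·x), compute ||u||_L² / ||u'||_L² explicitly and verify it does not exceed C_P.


||u||_L² / ||u'||_L² = 1/π < C_P = 2/π.

u(x) = -3·sin(π·x), so u'(x) = -3*π*cos(π*x).
Writing u(x) = A·sin(kπx/L) with A = -3 and k = 2, use ∫_0^L sin²(kπx/L) dx = L/2 and ∫_0^L cos²(kπx/L) dx = L/2.
u² = 9·sin²(π·x) and (u')² = 9*π^2·cos²(π·x), and each of sin², cos² integrates to L/2 = 1 over (0, 2).
∫_0^2 u² dx = 9, so ||u||_L² = 3.
∫_0^2 (u')² dx = 9*π^2, so ||u'||_L² = 3*π.
Ratio ||u||_L² / ||u'||_L² = 1/π.
Sharp Poincaré constant on H^1_0(0, 2) is C_P = L/π = 2/π, achieved by sin(π/2·x).
This is the k = 2 harmonic; the ratio L/(kπ) is strictly less than C_P = L/π, consistent with the sharp inequality ||u||_L² ≤ C_P ||u'||_L².


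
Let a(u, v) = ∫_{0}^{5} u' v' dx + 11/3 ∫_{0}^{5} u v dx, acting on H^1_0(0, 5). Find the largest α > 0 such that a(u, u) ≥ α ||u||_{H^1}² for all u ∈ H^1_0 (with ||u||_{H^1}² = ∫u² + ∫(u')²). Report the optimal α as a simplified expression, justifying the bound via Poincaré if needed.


α = 1

Coercivity of a(·,·) on H^1_0(0, 5) means a(u, u) ≥ α ||u||_{H^1}² for every u ∈ H^1_0.
The interval has length L = 5, and Poincaré/coercivity depend only on L. Here a(u, u) = ∫(u')² + (11/3)·∫u².
Here c = 11/3 ≥ 1, so a(u,u) = ∫(u')² + c∫u² ≥ ∫(u')² + ∫u² = ||u||_{H^1}², i.e. α = 1 works. No larger α is possible: a(u,u) ≥ α||u||_{H^1}² means (1−α)∫(u')² ≥ (α−c)∫u², and for the modes u_n = sin(nπ(x−x₀)/L) (x₀ the left endpoint) one has ∫u_n²/∫(u_n')² = (L/(nπ))² → 0, so a(u_n,u_n)/||u_n||_{H^1}² → 1. Hence the optimal constant is α = 1.
Therefore α = 1.


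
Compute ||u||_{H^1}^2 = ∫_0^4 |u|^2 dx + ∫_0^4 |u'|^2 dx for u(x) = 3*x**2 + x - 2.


||u||_{H^1}^2 = 42668/15

The H^1 norm (squared) on an interval (0, L) is
  ||u||_{H^1}^2 = ∫_0^L u(x)^2 dx + ∫_0^L u'(x)^2 dx.
Compute u'(x) = 6*x + 1.
Then u(x)^2 = 9*x**4 + 6*x**3 - 11*x**2 - 4*x + 4 and u'(x)^2 = 36*x**2 + 12*x + 1.
Integrate each monomial from 0 to 4 using ∫_0^4 c·x^n dx = c·4^(n+1)/(n+1):
  ∫_0^4 u(x)^2 dx = ∫_0^4 (9*x^4 + 6*x^3 - 11*x^2 - 4*x + 4) dx. Term by term:
    ∫_0^4 9*x^4 dx = 9216/5;  ∫_0^4 6*x^3 dx = 384;  ∫_0^4 -11*x^2 dx = -704/3;
    ∫_0^4 -4*x dx = -32;  ∫_0^4 4 dx = 16.
  Sum: 9216/5 + 384 − 704/3 − 32 + 16 = 29648/15.
  ∫_0^4 u'(x)^2 dx = ∫_0^4 (36*x^2 + 12*x + 1) dx. Term by term:
    ∫_0^4 36*x^2 dx = 768;  ∫_0^4 12*x dx = 96;  ∫_0^4 1 dx = 4.
  Sum: 768 + 96 + 4 = 868.
Adding: ||u||_{H^1}^2 = 29648/15 + 868 = 42668/15.


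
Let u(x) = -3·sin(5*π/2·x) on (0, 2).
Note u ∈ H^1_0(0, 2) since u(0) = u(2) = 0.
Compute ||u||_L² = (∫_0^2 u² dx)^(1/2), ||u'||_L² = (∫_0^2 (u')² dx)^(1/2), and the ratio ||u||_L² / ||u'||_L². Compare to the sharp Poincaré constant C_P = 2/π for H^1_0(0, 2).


||u||_L² / ||u'||_L² = 2/(5*π) < C_P = 2/π.

u(x) = -3·sin(5*π/2·x), so u'(x) = -15*π*cos(5*π*x/2)/2.
Writing u(x) = A·sin(kπx/L) with A = -3 and k = 5, use ∫_0^L sin²(kπx/L) dx = L/2 and ∫_0^L cos²(kπx/L) dx = L/2.
u² = 9·sin²(5*π/2·x) and (u')² = 225*π^2/4·cos²(5*π/2·x), and each of sin², cos² integrates to L/2 = 1 over (0, 2).
∫_0^2 u² dx = 9, so ||u||_L² = 3.
∫_0^2 (u')² dx = 225*π^2/4, so ||u'||_L² = 15*π/2.
Ratio ||u||_L² / ||u'||_L² = 2/(5*π).
Sharp Poincaré constant on H^1_0(0, 2) is C_P = L/π = 2/π, achieved by sin(π/2·x).
This is the k = 5 harmonic; the ratio L/(kπ) is strictly less than C_P = L/π, consistent with the sharp inequality ||u||_L² ≤ C_P ||u'||_L².


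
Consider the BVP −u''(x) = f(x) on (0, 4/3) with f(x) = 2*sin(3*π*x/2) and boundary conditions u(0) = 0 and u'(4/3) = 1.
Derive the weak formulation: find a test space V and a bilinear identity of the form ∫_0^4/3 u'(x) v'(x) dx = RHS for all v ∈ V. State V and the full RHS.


V = {v ∈ H^1(0, 4/3) : v(0) = 0} (test functions vanish at x = 0 where u is specified); weak form: ∫_0^4/3 u'v' dx = ∫_0^4/3 (2*sin(3*π*x/2)) v dx + v(4/3) for all v ∈ V.

Multiply both sides by a test function v and integrate from 0 to 4/3:
  ∫_0^4/3 −u''(x) v(x) dx = ∫_0^4/3 f(x) v(x) dx.
Integrate the LHS by parts once:
  ∫_0^4/3 −u'' v dx = −[u'(x) v(x)]_0^4/3 + ∫_0^4/3 u'(x) v'(x) dx.
Thus ∫_0^4/3 u'(x) v'(x) dx = ∫_0^4/3 f(x) v(x) dx + [u'(x) v(x)]_0^4/3.
Choose V so that boundary terms are either known or forced to vanish.
Mixed BC: u(0) = 0 (Dirichlet) and u'(4/3) = 1 (Neumann). Define V = {v ∈ H^1(0, 4/3) : v(0) = 0}. Then [u' v]_0^4/3 = u'(4/3)·v(4/3) − u'(0)·0 = v(4/3).
Weak formulation: find u (satisfying any essential BC) such that ∫_0^4/3 u'(x) v'(x) dx = ∫_0^4/3 f v dx + v(4/3) for all v ∈ V (Dirichlet at 0 absorbed into V; Neumann datum at x = 4/3 contributes the boundary term).
Substituting f(x) = 2*sin(3*π*x/2), the right-hand side is ∫_0^4/3 (2*sin(3*π*x/2)) v dx + v(4/3).


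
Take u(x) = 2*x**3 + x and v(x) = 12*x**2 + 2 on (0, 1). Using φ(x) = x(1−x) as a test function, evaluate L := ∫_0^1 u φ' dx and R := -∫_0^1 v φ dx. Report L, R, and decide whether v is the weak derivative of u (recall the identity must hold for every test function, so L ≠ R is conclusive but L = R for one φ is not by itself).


LHS = -7/15, RHS = -14/15. No, v is not the weak derivative of u.

u(x) = 2*x**3 + x, classical derivative u'(x) = 6*x**2 + 1.
φ(x) = x(1−x), so φ'(x) = 1 - 2*x.
Note φ(0) = φ(1) = 0, so the boundary term u·φ vanishes.
LHS = ∫_0^1 u(x) φ'(x) dx = ∫_0^1 (-4*x^4 + 2*x^3 - 2*x^2 + x) dx. Term by term:
  ∫_0^1 -4*x^4 dx = -4/5;  ∫_0^1 2*x^3 dx = 1/2;  ∫_0^1 -2*x^2 dx = -2/3;
  ∫_0^1 x dx = 1/2.
Sum: -4/5 + 1/2 − 2/3 + 1/2 = -7/15.
So LHS = -7/15.
∫_0^1 v(x) φ(x) dx = ∫_0^1 (-12*x^4 + 12*x^3 - 2*x^2 + 2*x) dx. Term by term:
  ∫_0^1 -12*x^4 dx = -12/5;  ∫_0^1 12*x^3 dx = 3;  ∫_0^1 -2*x^2 dx = -2/3;
  ∫_0^1 2*x dx = 1.
Sum: -12/5 + 3 − 2/3 + 1 = 14/15.
So RHS = -∫_0^1 v(x) φ(x) dx = -14/15.
LHS − RHS = 7/15 ≠ 0, so the identity fails.
(For a valid weak derivative the identity must hold for EVERY test function, in particular this one. The failure shows v is NOT the weak derivative of u.)
Correct weak derivative would be u'(x) = 6*x**2 + 1.


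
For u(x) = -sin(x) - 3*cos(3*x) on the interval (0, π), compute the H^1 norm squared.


||u||_{H^1(0,π)}^2 = 46*π

u'(x) = 9*sin(3*x) - cos(x).
Expand u² and (u')² and integrate term by term on (0, π), using: for integers n ≥ 1, ∫_0^π sin²(nx) dx = ∫_0^π cos²(nx) dx = π/2; for n ≠ n', ∫_0^π sin(nx)sin(n'x) dx = ∫_0^π cos(nx)cos(n'x) dx = 0; and by product-to-sum, ∫_0^π sin(nx)cos(n'x) dx = ½∫_0^π [sin((n+n')x) + sin((n−n')x)] dx, which is 0 when n+n' is even and 2n/(n²−n'²) when n+n' is odd (it need not vanish on (0, π)).
  u² squared terms: (-1)²·∫sin(x)² dx = 1·π/2 = π/2;  (-3)²·∫cos(3x)² dx = 9·π/2 = 9*π/2.
  u² cross terms: 2·(-1)·(-3)·∫sin(x)·cos(3x) dx = 6·(0) = 0.
  So ∫_0^π u² dx = π/2 + 9*π/2 + 0 = 5*π.
  (u')² squared terms: (-1)²·∫cos(x)² dx = 1·π/2 = π/2;  (9)²·∫sin(3x)² dx = 81·π/2 = 81*π/2.
  (u')² cross terms: 2·(-1)·(9)·∫cos(x)·sin(3x) dx = -18·(0) = 0.
  So ∫_0^π (u')² dx = π/2 + 81*π/2 + 0 = 41*π.
||u||_{H^1}^2 = (5*π) + (41*π) = 46*π.


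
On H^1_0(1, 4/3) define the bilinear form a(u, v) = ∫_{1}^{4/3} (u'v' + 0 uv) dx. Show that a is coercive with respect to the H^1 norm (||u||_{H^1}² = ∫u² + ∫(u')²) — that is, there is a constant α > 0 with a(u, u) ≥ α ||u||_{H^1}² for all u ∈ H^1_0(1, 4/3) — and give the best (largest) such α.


α = 9*π^2/(1 + 9*π^2)

Coercivity of a(·,·) on H^1_0(1, 4/3) means a(u, u) ≥ α ||u||_{H^1}² for every u ∈ H^1_0.
The interval has length L = 1/3, and Poincaré/coercivity depend only on L. Here a(u, u) = ∫(u')² + (0)·∫u².
Here c = 0, so a(u,u) = ∫(u')² alone. The condition a(u,u) ≥ α||u||_{H^1}² reads (1−α)∫(u')² ≥ (α−c)∫u². Any admissible α is ≤ 1 (rapidly oscillating u have ∫u²/∫(u')² → 0), and α = 1 would force 0 ≥ (1−c)∫u², impossible since c < 1; so 1−α > 0. By the sharp Poincaré inequality on H^1_0 of an interval of length L, ∫(u')² ≥ (π/L)²∫u² with equality for the first sine mode sin(π(x−x₀)/L) (x₀ the left endpoint), so the inequality holds for all u iff (1−α)(π/L)² ≥ α − c, i.e. α ≤ ((π/L)² + c)/((π/L)² + 1) = (1 + c(L/π)²)/(1 + (L/π)²). (Direct route, valid since c ≤ 0: Poincaré gives c∫u² ≥ c(L/π)²∫(u')², so a(u,u) ≥ (1 + c(L/π)²)∫(u')², while ||u||_{H^1}² ≤ (1 + (L/π)²)∫(u')²; dividing yields the same α.) With (π/L)² = 9*π^2 and c = 0, the largest admissible constant is α = ((π/L)² + c)/((π/L)² + 1).
Simplifying, α = 9*π^2/(1 + 9*π^2).


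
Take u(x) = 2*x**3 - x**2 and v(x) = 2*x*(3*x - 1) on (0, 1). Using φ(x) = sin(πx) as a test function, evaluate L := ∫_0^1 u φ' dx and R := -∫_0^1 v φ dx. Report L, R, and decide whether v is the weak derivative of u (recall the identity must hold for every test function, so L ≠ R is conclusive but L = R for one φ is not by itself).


LHS = -4/π + 24/π^3, RHS = -4/π + 24/π^3. Yes, v = u' weakly.

u(x) = 2*x**3 - x**2, classical derivative u'(x) = 6*x**2 - 2*x.
φ(x) = sin(πx), so φ'(x) = π*cos(π*x).
Note φ(0) = φ(1) = 0, so the boundary term u·φ vanishes.
LHS = ∫_0^1 u(x) φ'(x) dx = ∫_0^1 (2*π*x^3*cos(π*x) - π*x^2*cos(π*x)) dx. Term by term:
  ∫_0^1 -π*x^2*cos(π*x) dx = 2/π;  ∫_0^1 2*π*x^3*cos(π*x) dx = -6/π + 24/π^3.
Sum: 2/π + -6/π + 24/π^3 = -4/π + 24/π^3.
So LHS = -4/π + 24/π^3.
∫_0^1 v(x) φ(x) dx = ∫_0^1 (6*x^2*sin(π*x) - 2*x*sin(π*x)) dx. Term by term:
  ∫_0^1 -2*x*sin(π*x) dx = -2/π;  ∫_0^1 6*x^2*sin(π*x) dx = -24/π^3 + 6/π.
Sum: -2/π + -24/π^3 + 6/π = -24/π^3 + 4/π.
So RHS = -∫_0^1 v(x) φ(x) dx = -4/π + 24/π^3.
LHS = RHS, so the identity holds for this test φ.
Moreover u is smooth here and v(x) = u'(x) = 6*x**2 - 2*x pointwise, so the identity holds for every test function. Hence v is the weak derivative of u.


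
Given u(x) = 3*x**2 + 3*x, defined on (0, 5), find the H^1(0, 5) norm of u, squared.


||u||_{H^1}^2 = 21615/2

The H^1 norm (squared) on an interval (0, L) is
  ||u||_{H^1}^2 = ∫_0^L u(x)^2 dx + ∫_0^L u'(x)^2 dx.
Compute u'(x) = 6*x + 3.
Then u(x)^2 = 9*x**4 + 18*x**3 + 9*x**2 and u'(x)^2 = 36*x**2 + 36*x + 9.
Integrate each monomial from 0 to 5 using ∫_0^5 c·x^n dx = c·5^(n+1)/(n+1):
  ∫_0^5 u(x)^2 dx = ∫_0^5 (9*x^4 + 18*x^3 + 9*x^2) dx. Term by term:
    ∫_0^5 9*x^4 dx = 5625;  ∫_0^5 18*x^3 dx = 5625/2;  ∫_0^5 9*x^2 dx = 375.
  Sum: 5625 + 5625/2 + 375 = 17625/2.
  ∫_0^5 u'(x)^2 dx = ∫_0^5 (36*x^2 + 36*x + 9) dx. Term by term:
    ∫_0^5 36*x^2 dx = 1500;  ∫_0^5 36*x dx = 450;  ∫_0^5 9 dx = 45.
  Sum: 1500 + 450 + 45 = 1995.
Adding: ||u||_{H^1}^2 = 17625/2 + 1995 = 21615/2.


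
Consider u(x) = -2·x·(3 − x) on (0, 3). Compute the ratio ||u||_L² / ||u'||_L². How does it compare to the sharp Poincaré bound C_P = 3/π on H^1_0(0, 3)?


||u||_L² / ||u'||_L² = 3*sqrt(10)/10 < C_P = 3/π.

u(x) = -2·x·(3 − x), so u'(x) = 4*x - 6.
u(x) = -2·x·(3 − x) vanishes at x = 0 and x = 3, so u ∈ H^1_0(0, 3). Differentiate via the product rule and integrate the resulting polynomials term by term.
  ∫_0^3 u² dx = ∫_0^3 (4*x^4 - 24*x^3 + 36*x^2) dx. Term by term:
    ∫_0^3 4*x^4 dx = 972/5;  ∫_0^3 -24*x^3 dx = -486;  ∫_0^3 36*x^2 dx = 324.
  Sum: 972/5 − 486 + 324 = 162/5.
  ∫_0^3 (u')² dx = ∫_0^3 (16*x^2 - 48*x + 36) dx. Term by term:
    ∫_0^3 16*x^2 dx = 144;  ∫_0^3 -48*x dx = -216;  ∫_0^3 36 dx = 108.
  Sum: 144 − 216 + 108 = 36.
∫_0^3 u² dx = 162/5, so ||u||_L² = 9*sqrt(10)/5.
∫_0^3 (u')² dx = 36, so ||u'||_L² = 6.
Ratio ||u||_L² / ||u'||_L² = 3*sqrt(10)/10.
Sharp Poincaré constant on H^1_0(0, 3) is C_P = L/π = 3/π, achieved by sin(π/3·x).
A polynomial bump cannot attain the sharp Poincaré constant (only the first sine eigenfunction does), so the ratio is strictly less than C_P, consistent with ||u||_L² ≤ C_P ||u'||_L².


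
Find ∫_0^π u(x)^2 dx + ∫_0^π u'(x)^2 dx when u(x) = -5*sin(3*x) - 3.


||u||_{H^1(0,π)}^2 = 20 + 134*π

u'(x) = -15*cos(3*x).
Expand u² and (u')² and integrate term by term on (0, π), using: for integers n ≥ 1, ∫_0^π sin²(nx) dx = ∫_0^π cos²(nx) dx = π/2; for n ≠ n', ∫_0^π sin(nx)sin(n'x) dx = ∫_0^π cos(nx)cos(n'x) dx = 0; and by product-to-sum, ∫_0^π sin(nx)cos(n'x) dx = ½∫_0^π [sin((n+n')x) + sin((n−n')x)] dx, which is 0 when n+n' is even and 2n/(n²−n'²) when n+n' is odd (it need not vanish on (0, π)). For the constant mode: ∫_0^π 1 dx = π, ∫_0^π cos(nx) dx = 0, ∫_0^π sin(nx) dx = (1−(−1)^n)/n.
  u² squared terms: (-3)²·∫1 dx = 9·π = 9*π;  (-5)²·∫sin(3x)² dx = 25·π/2 = 25*π/2.
  u² cross terms: 2·(-3)·(-5)·∫1·sin(3x) dx = 30·(2/3) = 20.
  So ∫_0^π u² dx = 9*π + 25*π/2 + 20 = 20 + 43*π/2.
  (u')² squared terms: (-15)²·∫cos(3x)² dx = 225·π/2 = 225*π/2.
  So ∫_0^π (u')² dx = 225*π/2.
||u||_{H^1}^2 = (20 + 43*π/2) + (225*π/2) = 20 + 134*π.
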